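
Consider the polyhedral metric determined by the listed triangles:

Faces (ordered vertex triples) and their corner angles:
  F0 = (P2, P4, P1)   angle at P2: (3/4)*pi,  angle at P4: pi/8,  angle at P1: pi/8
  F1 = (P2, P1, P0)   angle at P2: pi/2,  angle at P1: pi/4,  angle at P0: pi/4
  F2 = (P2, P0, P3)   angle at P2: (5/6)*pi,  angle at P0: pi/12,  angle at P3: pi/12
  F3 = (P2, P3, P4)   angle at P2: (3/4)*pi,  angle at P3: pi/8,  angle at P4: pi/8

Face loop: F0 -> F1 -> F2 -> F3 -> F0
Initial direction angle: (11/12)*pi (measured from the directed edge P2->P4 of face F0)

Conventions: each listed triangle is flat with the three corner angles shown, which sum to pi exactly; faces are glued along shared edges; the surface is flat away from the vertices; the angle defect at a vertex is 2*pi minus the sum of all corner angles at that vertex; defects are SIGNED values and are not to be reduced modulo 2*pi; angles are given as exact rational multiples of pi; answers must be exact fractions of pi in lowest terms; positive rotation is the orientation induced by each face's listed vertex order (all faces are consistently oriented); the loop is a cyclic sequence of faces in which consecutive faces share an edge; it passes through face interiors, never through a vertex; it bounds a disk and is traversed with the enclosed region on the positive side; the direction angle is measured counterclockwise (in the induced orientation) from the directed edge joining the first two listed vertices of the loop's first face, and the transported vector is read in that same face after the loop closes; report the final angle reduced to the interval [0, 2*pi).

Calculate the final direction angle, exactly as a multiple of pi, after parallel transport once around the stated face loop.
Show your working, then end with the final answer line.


enclosed vertex P2: corner angles sum to (17/6)*pi, defect = 2*pi - (17/6)*pi = (-5/6)*pi
transport around the loop rotates by the sum of enclosed defects; add to the initial angle mod 2*pi
final angle = (11/12)*pi - (5/6)*pi = pi/12 (mod 2*pi)

Answer: final direction angle = pi/12


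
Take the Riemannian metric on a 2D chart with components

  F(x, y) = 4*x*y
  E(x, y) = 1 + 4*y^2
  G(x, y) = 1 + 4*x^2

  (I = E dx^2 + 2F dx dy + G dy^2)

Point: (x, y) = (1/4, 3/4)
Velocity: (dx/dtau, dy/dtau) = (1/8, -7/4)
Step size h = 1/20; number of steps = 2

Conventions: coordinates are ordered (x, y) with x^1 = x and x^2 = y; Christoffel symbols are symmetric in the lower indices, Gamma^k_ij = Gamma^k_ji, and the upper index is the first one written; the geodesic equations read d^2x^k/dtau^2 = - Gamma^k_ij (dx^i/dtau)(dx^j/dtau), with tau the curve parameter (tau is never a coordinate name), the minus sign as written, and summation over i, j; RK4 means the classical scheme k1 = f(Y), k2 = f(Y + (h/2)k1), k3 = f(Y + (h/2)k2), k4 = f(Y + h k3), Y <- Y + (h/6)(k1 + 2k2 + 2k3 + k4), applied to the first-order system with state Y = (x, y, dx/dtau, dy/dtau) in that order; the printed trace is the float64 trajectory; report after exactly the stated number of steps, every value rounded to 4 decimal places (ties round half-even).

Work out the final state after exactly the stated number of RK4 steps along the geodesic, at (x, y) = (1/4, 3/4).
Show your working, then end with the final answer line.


f(Y) = (dx/dtau, dy/dtau, -Gamma^x_ij Y'^i Y'^j, -Gamma^y_ij Y'^i Y'^j) with the Gammas evaluated at the stage position; h = 0.050000; intermediate values shown to 6 dp
step 0: x = 0.2500, y = 0.7500, dx/dtau = 0.1250, dy/dtau = -1.7500
step 1:
  k1: at (x, y) = (0.250000, 0.750000), (dx/dtau, dy/dtau) = (0.125000, -1.750000); Gamma_xxx = 0.000000, Gamma_xxy = 0.857143, Gamma_xyy = 0.000000, Gamma_yxx = 0.000000, Gamma_yxy = 0.285714, Gamma_yyy = 0.000000; k1 = (0.125000, -1.750000, 0.375000, 0.125000)
  k2: at (x, y) = (0.253125, 0.706250), (dx/dtau, dy/dtau) = (0.134375, -1.746875); Gamma_xxx = 0.000000, Gamma_xxy = 0.868844, Gamma_xyy = 0.000000, Gamma_yxx = 0.000000, Gamma_yxy = 0.311400, Gamma_yyy = 0.000000; k2 = (0.134375, -1.746875, 0.407899, 0.146194)
  k3: at (x, y) = (0.253359, 0.706328), (dx/dtau, dy/dtau) = (0.135197, -1.746345); Gamma_xxx = 0.000000, Gamma_xxy = 0.868696, Gamma_xyy = 0.000000, Gamma_yxx = 0.000000, Gamma_yxy = 0.311601, Gamma_yyy = 0.000000; k3 = (0.135197, -1.746345, 0.410201, 0.147139)
  k4: at (x, y) = (0.256760, 0.662683), (dx/dtau, dy/dtau) = (0.145510, -1.742643); Gamma_xxx = 0.000000, Gamma_xxy = 0.877639, Gamma_xyy = 0.000000, Gamma_yxx = 0.000000, Gamma_yxy = 0.340046, Gamma_yyy = 0.000000; k4 = (0.145510, -1.742643, 0.445090, 0.172452)
  Y <- Y + (h/6)(k1 + 2k2 + 2k3 + k4): x = 0.2567, y = 0.6627, dx/dtau = 0.1455, dy/dtau = -1.7426
step 2:
  k1: at (x, y) = (0.256747, 0.662674), (dx/dtau, dy/dtau) = (0.145469, -1.742632); Gamma_xxx = 0.000000, Gamma_xxy = 0.877649, Gamma_xyy = 0.000000, Gamma_yxx = 0.000000, Gamma_yxy = 0.340037, Gamma_yyy = 0.000000; k1 = (0.145469, -1.742632, 0.444966, 0.172398)
  k2: at (x, y) = (0.260384, 0.619108), (dx/dtau, dy/dtau) = (0.156593, -1.738322); Gamma_xxx = 0.000000, Gamma_xxy = 0.883059, Gamma_xyy = 0.000000, Gamma_yxx = 0.000000, Gamma_yxy = 0.371396, Gamma_yyy = 0.000000; k2 = (0.156593, -1.738322, 0.480754, 0.202195)
  k3: at (x, y) = (0.260662, 0.619216), (dx/dtau, dy/dtau) = (0.157488, -1.737577); Gamma_xxx = 0.000000, Gamma_xxy = 0.882862, Gamma_xyy = 0.000000, Gamma_yxx = 0.000000, Gamma_yxy = 0.371645, Gamma_yyy = 0.000000; k3 = (0.157488, -1.737577, 0.483186, 0.203399)
  k4: at (x, y) = (0.264622, 0.575795), (dx/dtau, dy/dtau) = (0.169628, -1.732462); Gamma_xxx = 0.000000, Gamma_xxy = 0.883712, Gamma_xyy = 0.000000, Gamma_yxx = 0.000000, Gamma_yxy = 0.406132, Gamma_yyy = 0.000000; k4 = (0.169628, -1.732462, 0.519401, 0.238704)
  Y <- Y + (h/6)(k1 + 2k2 + 2k3 + k4): x = 0.2646, y = 0.5758, dx/dtau = 0.1696, dy/dtau = -1.7324

Answer: x = 0.2646, y = 0.5758, dx/dtau = 0.1696, dy/dtau = -1.7324


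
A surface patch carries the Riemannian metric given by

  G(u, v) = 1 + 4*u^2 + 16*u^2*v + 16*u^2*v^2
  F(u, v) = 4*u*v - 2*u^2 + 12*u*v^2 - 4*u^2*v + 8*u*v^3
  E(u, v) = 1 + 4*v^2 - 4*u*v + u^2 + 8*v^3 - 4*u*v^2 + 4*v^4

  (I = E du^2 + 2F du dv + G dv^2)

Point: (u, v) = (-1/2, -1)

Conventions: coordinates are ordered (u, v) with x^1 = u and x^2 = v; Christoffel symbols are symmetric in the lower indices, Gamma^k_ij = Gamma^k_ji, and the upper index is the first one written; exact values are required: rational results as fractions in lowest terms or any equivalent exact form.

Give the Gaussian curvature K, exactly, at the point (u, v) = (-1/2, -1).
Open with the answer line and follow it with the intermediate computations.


Answer: K = -32/81

E = 5/4, F = 1/2, G = 2, EG - F^2 = 9/4 at the point
E_u = -1, E_v = -2, F_u = -2, F_v = -3, G_u = -4, G_v = -4
E_vv = 12, F_uv = 8, G_uu = 8
Evaluate Brioschi's two determinant matrices M1, M2 and divide by (EG - F^2)^2.
M1 = [[-E_vv/2 + F_uv - G_uu/2, E_u/2, F_u - E_v/2], [F_v - G_u/2, E, F], [G_v/2, F, G]] = [[-2, -1/2, -1], [-1, 5/4, 1/2], [-2, 1/2, 2]]; det M1 = -7
M2 = [[0, E_v/2, G_u/2], [E_v/2, E, F], [G_u/2, F, G]] = [[0, -1, -2], [-1, 5/4, 1/2], [-2, 1/2, 2]]; det M2 = -5
det M1 - det M2 = -2; K = -2 / (9/4)^2 = -32/81


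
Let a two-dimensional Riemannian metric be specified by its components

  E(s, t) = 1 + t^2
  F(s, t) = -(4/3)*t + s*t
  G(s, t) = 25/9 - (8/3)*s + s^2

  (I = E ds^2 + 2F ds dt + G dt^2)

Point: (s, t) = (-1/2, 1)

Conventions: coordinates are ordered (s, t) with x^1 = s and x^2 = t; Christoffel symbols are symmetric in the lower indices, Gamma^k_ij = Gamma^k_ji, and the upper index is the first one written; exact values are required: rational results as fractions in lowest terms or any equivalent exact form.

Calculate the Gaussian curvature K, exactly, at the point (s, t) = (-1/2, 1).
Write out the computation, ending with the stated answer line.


E = 2, F = -11/6, G = 157/36, EG - F^2 = 193/36 at the point
E_s = 0, E_t = 2, F_s = 1, F_t = -11/6, G_s = -11/3, G_t = 0
E_tt = 2, F_st = 1, G_ss = 2
K follows from Brioschi's formula, (det M1 - det M2)/(EG - F^2)^2.
M1 = [[-E_tt/2 + F_st - G_ss/2, E_s/2, F_s - E_t/2], [F_t - G_s/2, E, F], [G_t/2, F, G]] = [[-1, 0, 0], [0, 2, -11/6], [0, -11/6, 157/36]]; det M1 = -193/36
M2 = [[0, E_t/2, G_s/2], [E_t/2, E, F], [G_s/2, F, G]] = [[0, 1, -11/6], [1, 2, -11/6], [-11/6, -11/6, 157/36]]; det M2 = -157/36
det M1 - det M2 = -1; K = -1 / (193/36)^2 = -1296/37249

Answer: K = -1296/37249


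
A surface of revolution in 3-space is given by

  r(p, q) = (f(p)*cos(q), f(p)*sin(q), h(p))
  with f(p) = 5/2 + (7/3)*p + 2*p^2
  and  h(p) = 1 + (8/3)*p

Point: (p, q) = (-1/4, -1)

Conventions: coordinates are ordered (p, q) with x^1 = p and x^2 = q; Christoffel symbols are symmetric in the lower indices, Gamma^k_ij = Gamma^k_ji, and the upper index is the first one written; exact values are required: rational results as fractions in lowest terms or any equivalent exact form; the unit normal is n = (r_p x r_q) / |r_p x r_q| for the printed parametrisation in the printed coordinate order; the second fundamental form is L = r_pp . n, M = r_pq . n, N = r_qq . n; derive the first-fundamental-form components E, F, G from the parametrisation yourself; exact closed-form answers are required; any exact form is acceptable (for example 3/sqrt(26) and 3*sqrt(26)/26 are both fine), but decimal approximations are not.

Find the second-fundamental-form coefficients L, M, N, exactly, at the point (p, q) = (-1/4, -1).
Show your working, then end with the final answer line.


f = 49/24, f' = 4/3, f'' = 4, h' = 8/3, h'' = 0
E = 80/9, F = 0, G = 2401/576; answer radicand W^2 = 80/9
unnormalised second-form numerators: l = -32/3, m = 0, n = 49/9; L = l/sqrt(80/9), and similarly M = m/sqrt(W^2), N = n/sqrt(W^2)

Answer: L = -8*sqrt(5)/5, M = 0, N = 49*sqrt(5)/60


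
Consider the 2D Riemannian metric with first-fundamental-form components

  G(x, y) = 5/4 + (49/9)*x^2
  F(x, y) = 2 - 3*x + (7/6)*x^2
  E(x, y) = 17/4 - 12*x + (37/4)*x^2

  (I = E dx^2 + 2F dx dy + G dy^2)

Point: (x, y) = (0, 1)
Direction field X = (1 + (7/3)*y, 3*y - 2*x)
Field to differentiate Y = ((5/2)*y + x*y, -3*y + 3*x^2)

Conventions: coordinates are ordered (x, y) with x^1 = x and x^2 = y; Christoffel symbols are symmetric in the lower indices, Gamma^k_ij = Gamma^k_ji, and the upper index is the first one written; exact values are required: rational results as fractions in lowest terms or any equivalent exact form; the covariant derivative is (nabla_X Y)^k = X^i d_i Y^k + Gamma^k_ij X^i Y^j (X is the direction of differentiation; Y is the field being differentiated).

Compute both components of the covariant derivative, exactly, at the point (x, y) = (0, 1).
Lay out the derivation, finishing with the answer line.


E = 17/4, F = 2, G = 5/4 at the point
E_x = -12, E_y = 0, F_x = -3, F_y = 0, G_x = 0, G_y = 0
EG - F^2 = 21/16;  g^inv = (16/21) * [[5/4, -2], [-2, 17/4]]
first-kind symbols [ij,l] = (1/2)(d_i g_jl + d_j g_il - d_l g_ij): [xx,x] = E_x/2 = -6, [xx,y] = F_x - E_y/2 = -3, [xy,x] = E_y/2 = 0, [xy,y] = G_x/2 = 0, [yy,x] = F_y - G_x/2 = 0, [yy,y] = G_y/2 = 0
Gamma^x_ij = (G*[ij,x] - F*[ij,y])/(EG - F^2), Gamma^y_ij = (E*[ij,y] - F*[ij,x])/(EG - F^2)
Gamma_xxx = -8/7, Gamma_xxy = 0, Gamma_xyy = 0, Gamma_yxx = -4/7, Gamma_yxy = 0, Gamma_yyy = 0
X = (10/3, 3), Y = (5/2, -3) at the point

Answer: (nabla_X Y)^x = 55/42, (nabla_X Y)^y = -289/21


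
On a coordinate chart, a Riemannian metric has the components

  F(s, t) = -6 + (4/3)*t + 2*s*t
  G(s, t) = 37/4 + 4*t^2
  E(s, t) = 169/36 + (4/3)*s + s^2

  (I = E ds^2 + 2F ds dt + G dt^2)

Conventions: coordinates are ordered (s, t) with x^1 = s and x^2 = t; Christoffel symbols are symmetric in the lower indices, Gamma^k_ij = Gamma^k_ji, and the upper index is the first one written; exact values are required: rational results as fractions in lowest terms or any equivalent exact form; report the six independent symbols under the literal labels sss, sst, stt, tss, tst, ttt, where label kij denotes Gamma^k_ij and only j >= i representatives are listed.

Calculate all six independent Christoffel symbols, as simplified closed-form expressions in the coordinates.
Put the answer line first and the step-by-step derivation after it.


Answer: Gamma_sss = (1332*s + 1728*t + 888)/(1332*s^2 + 3456*s*t + 1776*s + 2448*t^2 + 2304*t + 1069), Gamma_sst = 0, Gamma_stt = (2664*s + 3456*t + 1776)/(1332*s^2 + 3456*s*t + 1776*s + 2448*t^2 + 2304*t + 1069), Gamma_tss = (864*s + 1224*t + 576)/(1332*s^2 + 3456*s*t + 1776*s + 2448*t^2 + 2304*t + 1069), Gamma_tst = 0, Gamma_ttt = (1728*s + 2448*t + 1152)/(1332*s^2 + 3456*s*t + 1776*s + 2448*t^2 + 2304*t + 1069)

E = 169/36 + (4/3)*s + s^2; F = -6 + (4/3)*t + 2*s*t; G = 37/4 + 4*t^2
Gamma^k_ij = (1/2) g^{kl} (d_i g_jl + d_j g_il - d_l g_ij), with g^inv = (1/(EG-F^2)) [[G, -F], [-F, E]]
first partials: E_s = 4/3 + 2*s, E_t = 0, F_s = 2*t, F_t = 4/3 + 2*s, G_s = 0, G_t = 8*t
D = EG - F^2 = 1069/144 + 16*t + (37/3)*s + 17*t^2 + 24*s*t + (37/4)*s^2
expanded: Gamma^s_ss = (G E_s - 2F F_s + F E_t)/(2D), Gamma^s_st = (G E_t - F G_s)/(2D), Gamma^s_tt = (2G F_t - G G_s - F G_t)/(2D), Gamma^t_ss = (2E F_s - E E_t - F E_s)/(2D), Gamma^t_st = (E G_s - F E_t)/(2D), Gamma^t_tt = (E G_t - 2F F_t + F G_s)/(2D); substitute and cancel common factors


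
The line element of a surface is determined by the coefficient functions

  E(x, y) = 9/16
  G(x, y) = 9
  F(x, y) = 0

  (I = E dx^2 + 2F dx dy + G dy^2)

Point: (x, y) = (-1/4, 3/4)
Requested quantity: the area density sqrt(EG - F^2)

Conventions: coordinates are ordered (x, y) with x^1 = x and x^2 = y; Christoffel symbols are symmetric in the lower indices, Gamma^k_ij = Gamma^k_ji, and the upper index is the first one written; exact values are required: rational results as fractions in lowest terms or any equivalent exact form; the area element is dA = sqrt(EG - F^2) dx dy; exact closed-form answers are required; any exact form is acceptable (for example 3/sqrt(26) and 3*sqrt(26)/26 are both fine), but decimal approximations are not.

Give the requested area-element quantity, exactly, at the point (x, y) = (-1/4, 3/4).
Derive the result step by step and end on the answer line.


E = 9/16, F = 0, G = 9; EG - F^2 = 81/16

Answer: sqrt(EG - F^2) = 9/4


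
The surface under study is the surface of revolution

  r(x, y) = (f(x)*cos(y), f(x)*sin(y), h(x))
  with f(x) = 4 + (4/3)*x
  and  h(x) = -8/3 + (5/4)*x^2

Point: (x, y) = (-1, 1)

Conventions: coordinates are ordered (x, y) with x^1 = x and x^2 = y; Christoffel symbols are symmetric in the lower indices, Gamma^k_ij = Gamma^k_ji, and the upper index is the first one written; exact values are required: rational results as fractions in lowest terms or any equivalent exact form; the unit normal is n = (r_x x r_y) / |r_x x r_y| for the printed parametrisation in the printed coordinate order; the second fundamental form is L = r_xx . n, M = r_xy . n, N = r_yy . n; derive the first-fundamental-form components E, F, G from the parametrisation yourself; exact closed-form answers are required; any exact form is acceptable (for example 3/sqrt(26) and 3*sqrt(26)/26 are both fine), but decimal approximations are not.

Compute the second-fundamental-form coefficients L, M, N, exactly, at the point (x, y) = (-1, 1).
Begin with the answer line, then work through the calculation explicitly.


Answer: L = 20/17, M = 0, N = -40/17

f = 8/3, f' = 4/3, f'' = 0, h' = -5/2, h'' = 5/2
E = 289/36, F = 0, G = 64/9; answer radicand W^2 = 289/36
unnormalised second-form numerators: l = 10/3, m = 0, n = -20/3; L = l/sqrt(289/36), and similarly M = m/sqrt(W^2), N = n/sqrt(W^2)


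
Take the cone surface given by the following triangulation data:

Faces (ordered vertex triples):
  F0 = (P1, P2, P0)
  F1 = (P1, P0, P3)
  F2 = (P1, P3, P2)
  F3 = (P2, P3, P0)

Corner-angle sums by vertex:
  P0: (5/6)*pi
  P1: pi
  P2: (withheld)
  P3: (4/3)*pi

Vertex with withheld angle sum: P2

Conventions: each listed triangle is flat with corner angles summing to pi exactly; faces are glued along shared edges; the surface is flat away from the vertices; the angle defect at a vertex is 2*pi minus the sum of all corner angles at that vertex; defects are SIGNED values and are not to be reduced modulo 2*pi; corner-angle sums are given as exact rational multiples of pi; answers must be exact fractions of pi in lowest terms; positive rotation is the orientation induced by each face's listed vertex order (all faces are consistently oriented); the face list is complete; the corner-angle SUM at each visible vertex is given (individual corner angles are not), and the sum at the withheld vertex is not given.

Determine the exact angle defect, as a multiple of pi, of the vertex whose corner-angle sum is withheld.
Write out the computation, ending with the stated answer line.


V = 4, E = 6, F = 4; chi = V - E + F = 2
Gauss-Bonnet: total defect = 2*pi*chi = 4*pi; visible defects sum to (17/6)*pi

Answer: defect(P2) = (7/6)*pi


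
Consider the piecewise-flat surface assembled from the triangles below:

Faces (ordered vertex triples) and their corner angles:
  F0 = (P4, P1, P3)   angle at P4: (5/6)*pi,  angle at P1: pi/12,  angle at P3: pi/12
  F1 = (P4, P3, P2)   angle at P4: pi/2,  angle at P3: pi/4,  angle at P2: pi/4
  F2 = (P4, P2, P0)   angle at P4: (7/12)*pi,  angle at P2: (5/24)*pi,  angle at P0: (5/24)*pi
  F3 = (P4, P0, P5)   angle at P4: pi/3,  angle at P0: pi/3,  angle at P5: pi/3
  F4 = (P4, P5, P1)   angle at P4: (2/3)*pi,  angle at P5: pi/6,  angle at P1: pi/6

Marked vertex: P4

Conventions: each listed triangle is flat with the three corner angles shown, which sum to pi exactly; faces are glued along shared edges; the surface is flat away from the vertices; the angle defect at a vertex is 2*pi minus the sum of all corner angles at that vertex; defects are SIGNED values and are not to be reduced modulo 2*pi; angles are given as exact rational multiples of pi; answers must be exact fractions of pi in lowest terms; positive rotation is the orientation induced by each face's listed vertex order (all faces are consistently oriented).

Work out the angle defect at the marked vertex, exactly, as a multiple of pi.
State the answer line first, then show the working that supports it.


Answer: defect(P4) = (-11/12)*pi

Sum of corner angles at P4: (35/12)*pi
defect = 2*pi - (35/12)*pi


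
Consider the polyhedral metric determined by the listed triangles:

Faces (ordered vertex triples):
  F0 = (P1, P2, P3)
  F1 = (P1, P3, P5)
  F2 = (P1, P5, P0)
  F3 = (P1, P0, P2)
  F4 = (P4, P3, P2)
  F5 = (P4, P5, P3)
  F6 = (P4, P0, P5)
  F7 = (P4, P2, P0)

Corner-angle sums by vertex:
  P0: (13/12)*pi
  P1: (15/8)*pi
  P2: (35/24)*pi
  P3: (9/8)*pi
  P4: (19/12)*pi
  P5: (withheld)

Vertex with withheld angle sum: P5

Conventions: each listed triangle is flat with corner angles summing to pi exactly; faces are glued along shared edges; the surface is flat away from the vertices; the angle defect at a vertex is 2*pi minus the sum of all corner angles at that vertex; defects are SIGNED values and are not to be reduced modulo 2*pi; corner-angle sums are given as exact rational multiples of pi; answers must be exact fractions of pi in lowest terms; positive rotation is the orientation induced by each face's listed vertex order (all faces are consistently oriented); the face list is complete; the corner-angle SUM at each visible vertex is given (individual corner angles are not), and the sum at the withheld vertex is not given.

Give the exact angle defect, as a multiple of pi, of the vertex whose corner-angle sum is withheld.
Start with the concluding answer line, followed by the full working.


Answer: defect(P5) = (9/8)*pi

V = 6, E = 12, F = 8; chi = V - E + F = 2
Gauss-Bonnet: total defect = 2*pi*chi = 4*pi; visible defects sum to (23/8)*pi


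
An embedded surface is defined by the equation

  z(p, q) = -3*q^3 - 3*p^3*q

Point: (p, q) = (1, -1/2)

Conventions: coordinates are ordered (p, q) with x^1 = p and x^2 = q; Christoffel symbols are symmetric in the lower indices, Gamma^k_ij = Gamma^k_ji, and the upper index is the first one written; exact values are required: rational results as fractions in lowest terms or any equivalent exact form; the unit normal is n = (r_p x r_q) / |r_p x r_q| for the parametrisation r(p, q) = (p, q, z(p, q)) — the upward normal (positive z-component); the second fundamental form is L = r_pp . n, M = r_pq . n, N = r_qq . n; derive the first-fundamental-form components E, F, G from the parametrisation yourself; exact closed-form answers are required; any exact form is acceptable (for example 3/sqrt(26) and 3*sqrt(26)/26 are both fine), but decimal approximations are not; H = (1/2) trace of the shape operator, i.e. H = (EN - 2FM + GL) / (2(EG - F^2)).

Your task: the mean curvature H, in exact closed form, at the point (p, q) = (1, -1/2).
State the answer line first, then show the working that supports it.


Answer: H = 738*sqrt(781)/609961

z_p = 9/2, z_q = -21/4, z_pp = 9, z_pq = -9, z_qq = 9
E = 85/4, F = -189/8, G = 457/16; answer radicand W^2 = 781/16
unnormalised second-form numerators: l = 9, m = -9, n = 9; L = l/sqrt(781/16), and similarly M = m/sqrt(W^2), N = n/sqrt(W^2)
H = (E*n - 2*F*m + G*l) / (2*(EG - F^2)*sqrt(W^2)); E*n - 2*F*m + G*l = 369/16, EG - F^2 = 781/16, so H = (369/1562)/sqrt(781/16)


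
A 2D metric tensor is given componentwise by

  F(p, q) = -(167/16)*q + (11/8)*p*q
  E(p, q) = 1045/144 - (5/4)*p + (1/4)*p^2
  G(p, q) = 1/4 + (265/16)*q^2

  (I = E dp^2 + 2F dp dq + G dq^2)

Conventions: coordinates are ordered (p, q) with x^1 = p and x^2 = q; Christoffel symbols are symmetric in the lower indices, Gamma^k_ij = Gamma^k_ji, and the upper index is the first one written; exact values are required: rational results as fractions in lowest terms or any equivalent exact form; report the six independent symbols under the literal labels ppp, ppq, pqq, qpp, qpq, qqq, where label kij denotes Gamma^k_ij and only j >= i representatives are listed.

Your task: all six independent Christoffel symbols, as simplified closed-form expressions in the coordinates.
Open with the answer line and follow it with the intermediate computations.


Answer: Gamma_ppp = (1296*p*q^2 + 36*p + 2304*q^2 - 90)/(1296*p^2*q^2 + 36*p^2 + 4608*p*q^2 - 180*p + 6481*q^2 + 1045), Gamma_ppq = 0, Gamma_pqq = (198*p - 1503)/(1296*p^2*q^2 + 36*p^2 + 4608*p*q^2 - 180*p + 6481*q^2 + 1045), Gamma_qpp = (1008*p*q + 1990*q)/(1296*p^2*q^2 + 36*p^2 + 4608*p*q^2 - 180*p + 6481*q^2 + 1045), Gamma_qpq = 0, Gamma_qqq = (1296*p^2*q + 4608*p*q + 6481*q)/(1296*p^2*q^2 + 36*p^2 + 4608*p*q^2 - 180*p + 6481*q^2 + 1045)

E = 1045/144 - (5/4)*p + (1/4)*p^2; F = -(167/16)*q + (11/8)*p*q; G = 1/4 + (265/16)*q^2
Gamma^k_ij = (1/2) g^{kl} (d_i g_jl + d_j g_il - d_l g_ij), with g^inv = (1/(EG-F^2)) [[G, -F], [-F, E]]
first partials: E_p = -5/4 + (1/2)*p, E_q = 0, F_p = (11/8)*q, F_q = -167/16 + (11/8)*p, G_p = 0, G_q = (265/8)*q
D = EG - F^2 = 1045/576 - (5/16)*p + (6481/576)*q^2 + (1/16)*p^2 + 8*p*q^2 + (9/4)*p^2*q^2
expanded: Gamma^p_pp = (G E_p - 2F F_p + F E_q)/(2D), Gamma^p_pq = (G E_q - F G_p)/(2D), Gamma^p_qq = (2G F_q - G G_p - F G_q)/(2D), Gamma^q_pp = (2E F_p - E E_q - F E_p)/(2D), Gamma^q_pq = (E G_p - F E_q)/(2D), Gamma^q_qq = (E G_q - 2F F_q + F G_p)/(2D); substitute and cancel common factors


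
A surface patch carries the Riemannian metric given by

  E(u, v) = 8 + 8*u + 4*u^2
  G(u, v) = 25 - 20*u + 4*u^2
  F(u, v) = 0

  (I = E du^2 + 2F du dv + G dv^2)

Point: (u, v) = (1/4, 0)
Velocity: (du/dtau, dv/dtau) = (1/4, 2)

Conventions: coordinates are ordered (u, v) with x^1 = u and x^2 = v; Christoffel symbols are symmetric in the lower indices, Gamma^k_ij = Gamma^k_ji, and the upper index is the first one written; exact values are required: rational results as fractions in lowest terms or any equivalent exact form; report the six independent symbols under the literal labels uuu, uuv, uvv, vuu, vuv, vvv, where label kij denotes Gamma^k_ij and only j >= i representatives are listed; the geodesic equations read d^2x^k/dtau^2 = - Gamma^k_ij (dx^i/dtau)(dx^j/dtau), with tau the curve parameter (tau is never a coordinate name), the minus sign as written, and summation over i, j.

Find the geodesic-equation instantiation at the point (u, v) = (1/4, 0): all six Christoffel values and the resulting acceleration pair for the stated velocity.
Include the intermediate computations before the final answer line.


E = 41/4, F = 0, G = 81/4 at the point
E_u = 10, E_v = 0, F_u = 0, F_v = 0, G_u = -18, G_v = 0
EG - F^2 = 3321/16;  g^inv = (16/3321) * [[81/4, 0], [0, 41/4]]
first-kind symbols [ij,l] = (1/2)(d_i g_jl + d_j g_il - d_l g_ij): [uu,u] = E_u/2 = 5, [uu,v] = F_u - E_v/2 = 0, [uv,u] = E_v/2 = 0, [uv,v] = G_u/2 = -9, [vv,u] = F_v - G_u/2 = 9, [vv,v] = G_v/2 = 0
Gamma^u_ij = (G*[ij,u] - F*[ij,v])/(EG - F^2), Gamma^v_ij = (E*[ij,v] - F*[ij,u])/(EG - F^2)
Gamma_uuu = 20/41, Gamma_uuv = 0, Gamma_uvv = 36/41, Gamma_vuu = 0, Gamma_vuv = -4/9, Gamma_vvv = 0
d^2u/dtau^2 = -(Gamma_uuu*(1/4)^2 + 2*Gamma_uuv*(1/4)*(2) + Gamma_uvv*(2)^2) = -581/164
d^2v/dtau^2 = -(Gamma_vuu*(1/4)^2 + 2*Gamma_vuv*(1/4)*(2) + Gamma_vvv*(2)^2) = 4/9

Answer: Gamma_uuu = 20/41, Gamma_uuv = 0, Gamma_uvv = 36/41, Gamma_vuu = 0, Gamma_vuv = -4/9, Gamma_vvv = 0; accelerations (d^2u/dtau^2, d^2v/dtau^2) = (-581/164, 4/9)


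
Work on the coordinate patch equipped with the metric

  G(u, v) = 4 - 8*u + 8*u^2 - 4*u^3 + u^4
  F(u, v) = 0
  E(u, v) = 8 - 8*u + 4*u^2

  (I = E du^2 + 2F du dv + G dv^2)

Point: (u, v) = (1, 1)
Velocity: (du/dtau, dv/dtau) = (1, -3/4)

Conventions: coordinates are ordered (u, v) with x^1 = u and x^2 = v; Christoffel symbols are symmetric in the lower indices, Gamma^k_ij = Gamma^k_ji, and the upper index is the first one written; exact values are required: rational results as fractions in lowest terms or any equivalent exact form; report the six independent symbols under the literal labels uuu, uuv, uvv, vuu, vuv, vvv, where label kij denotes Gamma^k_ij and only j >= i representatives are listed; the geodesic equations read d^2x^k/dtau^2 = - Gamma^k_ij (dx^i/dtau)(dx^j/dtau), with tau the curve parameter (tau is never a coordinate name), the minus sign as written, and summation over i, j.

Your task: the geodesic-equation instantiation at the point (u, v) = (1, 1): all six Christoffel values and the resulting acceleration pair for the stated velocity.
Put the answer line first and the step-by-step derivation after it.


Answer: Gamma_uuu = 0, Gamma_uuv = 0, Gamma_uvv = 0, Gamma_vuu = 0, Gamma_vuv = 0, Gamma_vvv = 0; accelerations (d^2u/dtau^2, d^2v/dtau^2) = (0, 0)

E = 4, F = 0, G = 1 at the point
E_u = 0, E_v = 0, F_u = 0, F_v = 0, G_u = 0, G_v = 0
EG - F^2 = 4;  g^inv = (1/4) * [[1, 0], [0, 4]]
first-kind symbols [ij,l] = (1/2)(d_i g_jl + d_j g_il - d_l g_ij): [uu,u] = E_u/2 = 0, [uu,v] = F_u - E_v/2 = 0, [uv,u] = E_v/2 = 0, [uv,v] = G_u/2 = 0, [vv,u] = F_v - G_u/2 = 0, [vv,v] = G_v/2 = 0
Gamma^u_ij = (G*[ij,u] - F*[ij,v])/(EG - F^2), Gamma^v_ij = (E*[ij,v] - F*[ij,u])/(EG - F^2)
Gamma_uuu = 0, Gamma_uuv = 0, Gamma_uvv = 0, Gamma_vuu = 0, Gamma_vuv = 0, Gamma_vvv = 0
d^2u/dtau^2 = -(Gamma_uuu*(1)^2 + 2*Gamma_uuv*(1)*(-3/4) + Gamma_uvv*(-3/4)^2) = 0
d^2v/dtau^2 = -(Gamma_vuu*(1)^2 + 2*Gamma_vuv*(1)*(-3/4) + Gamma_vvv*(-3/4)^2) = 0


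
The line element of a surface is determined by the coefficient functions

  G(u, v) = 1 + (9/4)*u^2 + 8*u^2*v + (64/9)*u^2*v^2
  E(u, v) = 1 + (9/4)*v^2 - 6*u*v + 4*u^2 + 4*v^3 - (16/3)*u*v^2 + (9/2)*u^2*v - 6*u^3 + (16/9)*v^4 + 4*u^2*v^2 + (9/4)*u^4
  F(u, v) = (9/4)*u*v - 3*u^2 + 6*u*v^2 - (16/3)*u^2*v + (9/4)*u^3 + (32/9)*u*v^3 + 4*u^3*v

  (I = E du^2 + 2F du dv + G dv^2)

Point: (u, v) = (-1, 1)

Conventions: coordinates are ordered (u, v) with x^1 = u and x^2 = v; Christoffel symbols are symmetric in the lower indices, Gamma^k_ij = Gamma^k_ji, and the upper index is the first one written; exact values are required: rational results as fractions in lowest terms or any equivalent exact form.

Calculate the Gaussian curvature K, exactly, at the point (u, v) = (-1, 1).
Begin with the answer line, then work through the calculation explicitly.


Answer: K = -1044/886205

E = 370/9, F = -475/18, G = 661/36, EG - F^2 = 2105/36 at the point
E_u = -190/3, E_v = 475/9, F_u = 425/9, F_v = -137/4, G_u = -625/18, G_v = 200/9
E_vv = 137/2, F_uv = 571/12, G_uu = 625/18
The intrinsic route: Brioschi's K = (det M1 - det M2)/(EG - F^2)^2.
M1 = [[-E_vv/2 + F_uv - G_uu/2, E_u/2, F_u - E_v/2], [F_v - G_u/2, E, F], [G_v/2, F, G]] = [[-145/36, -95/3, 125/6], [-152/9, 370/9, -475/18], [100/9, -475/18, 661/36]]; det M1 = -1298345/1296
M2 = [[0, E_v/2, G_u/2], [E_v/2, E, F], [G_u/2, F, G]] = [[0, 475/18, -625/36], [475/18, 370/9, -475/18], [-625/36, -475/18, 661/36]]; det M2 = -1293125/1296
det M1 - det M2 = -145/36; K = -145/36 / (2105/36)^2 = -1044/886205


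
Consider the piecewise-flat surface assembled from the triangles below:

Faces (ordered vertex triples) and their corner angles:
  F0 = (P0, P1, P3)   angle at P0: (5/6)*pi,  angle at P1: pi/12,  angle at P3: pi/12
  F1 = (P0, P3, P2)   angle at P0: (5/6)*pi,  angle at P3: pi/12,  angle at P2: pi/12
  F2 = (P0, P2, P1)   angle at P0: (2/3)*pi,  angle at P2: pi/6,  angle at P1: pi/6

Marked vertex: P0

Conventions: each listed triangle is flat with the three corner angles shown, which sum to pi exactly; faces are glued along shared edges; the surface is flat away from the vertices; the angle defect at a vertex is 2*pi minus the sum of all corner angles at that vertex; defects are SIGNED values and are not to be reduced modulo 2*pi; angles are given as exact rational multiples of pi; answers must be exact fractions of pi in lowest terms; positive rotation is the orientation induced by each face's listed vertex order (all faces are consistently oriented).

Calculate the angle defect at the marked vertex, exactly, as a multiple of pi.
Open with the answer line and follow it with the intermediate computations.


Answer: defect(P0) = -pi/3

Sum of corner angles at P0: (7/3)*pi
defect = 2*pi - (7/3)*pi


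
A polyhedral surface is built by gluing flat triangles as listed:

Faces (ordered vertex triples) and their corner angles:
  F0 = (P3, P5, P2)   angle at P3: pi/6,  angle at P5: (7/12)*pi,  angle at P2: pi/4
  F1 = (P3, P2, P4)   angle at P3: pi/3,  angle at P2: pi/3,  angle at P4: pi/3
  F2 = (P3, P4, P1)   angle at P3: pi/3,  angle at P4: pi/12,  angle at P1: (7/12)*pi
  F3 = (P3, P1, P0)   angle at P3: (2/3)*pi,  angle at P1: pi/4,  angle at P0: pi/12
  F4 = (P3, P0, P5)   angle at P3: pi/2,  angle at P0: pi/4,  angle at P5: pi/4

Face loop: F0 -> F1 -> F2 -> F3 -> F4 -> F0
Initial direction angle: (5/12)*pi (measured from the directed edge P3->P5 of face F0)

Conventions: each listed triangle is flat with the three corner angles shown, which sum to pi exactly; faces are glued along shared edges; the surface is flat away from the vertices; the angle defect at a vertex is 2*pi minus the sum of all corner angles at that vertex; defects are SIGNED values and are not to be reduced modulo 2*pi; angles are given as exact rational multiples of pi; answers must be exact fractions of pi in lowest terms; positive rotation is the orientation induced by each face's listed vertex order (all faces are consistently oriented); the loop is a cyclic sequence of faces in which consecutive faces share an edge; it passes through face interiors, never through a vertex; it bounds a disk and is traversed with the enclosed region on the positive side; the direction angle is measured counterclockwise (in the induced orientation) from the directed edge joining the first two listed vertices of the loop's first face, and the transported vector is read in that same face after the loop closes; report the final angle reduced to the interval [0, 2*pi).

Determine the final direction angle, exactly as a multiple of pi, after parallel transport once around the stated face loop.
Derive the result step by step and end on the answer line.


enclosed vertex P3: corner angles sum to 2*pi, defect = 2*pi - 2*pi = 0
the rotation equals the total enclosed defect, so the final angle is initial + defects (mod 2*pi)
final angle = (5/12)*pi + 0 = (5/12)*pi (mod 2*pi)

Answer: final direction angle = (5/12)*pi


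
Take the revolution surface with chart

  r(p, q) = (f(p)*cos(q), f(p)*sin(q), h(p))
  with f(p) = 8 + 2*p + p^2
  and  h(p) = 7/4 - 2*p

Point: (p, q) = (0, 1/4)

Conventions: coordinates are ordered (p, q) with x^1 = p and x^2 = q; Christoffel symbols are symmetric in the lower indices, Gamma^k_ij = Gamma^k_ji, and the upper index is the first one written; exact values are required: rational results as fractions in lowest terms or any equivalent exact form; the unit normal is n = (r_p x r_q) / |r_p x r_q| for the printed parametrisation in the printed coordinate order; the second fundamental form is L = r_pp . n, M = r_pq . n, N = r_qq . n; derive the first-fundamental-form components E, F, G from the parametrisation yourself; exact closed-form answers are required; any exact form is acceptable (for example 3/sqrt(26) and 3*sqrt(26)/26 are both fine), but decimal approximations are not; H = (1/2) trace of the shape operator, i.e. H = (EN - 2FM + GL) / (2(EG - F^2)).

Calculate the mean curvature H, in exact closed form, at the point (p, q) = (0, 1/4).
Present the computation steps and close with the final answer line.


f = 8, f' = 2, f'' = 2, h' = -2, h'' = 0
E = 8, F = 0, G = 64; answer radicand W^2 = 8
unnormalised second-form numerators: l = 4, m = 0, n = -16; L = l/sqrt(8), and similarly M = m/sqrt(W^2), N = n/sqrt(W^2)
H = (E*n - 2*F*m + G*l) / (2*(EG - F^2)*sqrt(W^2)); E*n - 2*F*m + G*l = 128, EG - F^2 = 512, so H = (1/8)/sqrt(8)

Answer: H = sqrt(2)/32


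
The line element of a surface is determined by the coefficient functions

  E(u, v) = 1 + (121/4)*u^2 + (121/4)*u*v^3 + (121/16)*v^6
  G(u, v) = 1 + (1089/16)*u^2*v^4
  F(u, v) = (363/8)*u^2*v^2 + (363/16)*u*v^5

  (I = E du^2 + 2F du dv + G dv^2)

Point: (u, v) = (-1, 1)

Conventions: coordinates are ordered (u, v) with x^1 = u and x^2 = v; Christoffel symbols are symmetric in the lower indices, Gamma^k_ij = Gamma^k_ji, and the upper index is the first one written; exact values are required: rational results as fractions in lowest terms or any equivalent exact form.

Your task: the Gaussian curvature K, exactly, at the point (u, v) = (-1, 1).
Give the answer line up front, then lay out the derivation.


Answer: K = -10164/375769

E = 137/16, F = 363/16, G = 1105/16, EG - F^2 = 613/8 at the point
E_u = -121/4, E_v = -363/8, F_u = -1089/16, F_v = -363/16, G_u = -1089/8, G_v = 1089/4
E_vv = 363/8, F_uv = -1089/16, G_uu = 1089/8
K follows from Brioschi's formula, (det M1 - det M2)/(EG - F^2)^2.
M1 = [[-E_vv/2 + F_uv - G_uu/2, E_u/2, F_u - E_v/2], [F_v - G_u/2, E, F], [G_v/2, F, G]] = [[-2541/16, -121/8, -363/8], [363/8, 137/16, 363/16], [1089/8, 363/16, 1105/16]]; det M1 = -679173/128
M2 = [[0, E_v/2, G_u/2], [E_v/2, E, F], [G_u/2, F, G]] = [[0, -363/16, -1089/16], [-363/16, 137/16, 363/16], [-1089/16, 363/16, 1105/16]]; det M2 = -658845/128
det M1 - det M2 = -2541/16; K = -2541/16 / (613/8)^2 = -10164/375769


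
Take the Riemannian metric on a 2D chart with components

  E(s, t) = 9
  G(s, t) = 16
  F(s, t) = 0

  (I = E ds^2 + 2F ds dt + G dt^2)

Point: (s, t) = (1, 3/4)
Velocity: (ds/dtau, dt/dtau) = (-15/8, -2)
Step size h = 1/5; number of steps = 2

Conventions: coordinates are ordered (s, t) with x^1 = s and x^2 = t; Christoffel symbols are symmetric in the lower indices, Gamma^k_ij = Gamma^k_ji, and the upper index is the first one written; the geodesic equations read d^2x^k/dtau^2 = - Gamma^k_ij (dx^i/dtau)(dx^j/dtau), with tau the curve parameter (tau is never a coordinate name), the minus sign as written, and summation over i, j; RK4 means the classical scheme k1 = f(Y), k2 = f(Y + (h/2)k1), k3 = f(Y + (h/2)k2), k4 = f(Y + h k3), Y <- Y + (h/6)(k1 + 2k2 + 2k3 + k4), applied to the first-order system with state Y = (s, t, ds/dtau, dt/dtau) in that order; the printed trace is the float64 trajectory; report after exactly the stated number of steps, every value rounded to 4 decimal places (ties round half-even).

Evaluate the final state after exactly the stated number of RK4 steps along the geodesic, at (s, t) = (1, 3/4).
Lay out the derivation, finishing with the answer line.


f(Y) = (ds/dtau, dt/dtau, -Gamma^s_ij Y'^i Y'^j, -Gamma^t_ij Y'^i Y'^j) with the Gammas evaluated at the stage position; h = 0.200000; intermediate values shown to 6 dp
step 0: s = 1.0000, t = 0.7500, ds/dtau = -1.8750, dt/dtau = -2.0000
step 1:
  k1: at (s, t) = (1.000000, 0.750000), (ds/dtau, dt/dtau) = (-1.875000, -2.000000); Gamma_sss = 0.000000, Gamma_sst = 0.000000, Gamma_stt = 0.000000, Gamma_tss = 0.000000, Gamma_tst = 0.000000, Gamma_ttt = 0.000000; k1 = (-1.875000, -2.000000, 0.000000, 0.000000)
  k2: at (s, t) = (0.812500, 0.550000), (ds/dtau, dt/dtau) = (-1.875000, -2.000000); Gamma_sss = 0.000000, Gamma_sst = 0.000000, Gamma_stt = 0.000000, Gamma_tss = 0.000000, Gamma_tst = 0.000000, Gamma_ttt = 0.000000; k2 = (-1.875000, -2.000000, 0.000000, 0.000000)
  k3: at (s, t) = (0.812500, 0.550000), (ds/dtau, dt/dtau) = (-1.875000, -2.000000); Gamma_sss = 0.000000, Gamma_sst = 0.000000, Gamma_stt = 0.000000, Gamma_tss = 0.000000, Gamma_tst = 0.000000, Gamma_ttt = 0.000000; k3 = (-1.875000, -2.000000, 0.000000, 0.000000)
  k4: at (s, t) = (0.625000, 0.350000), (ds/dtau, dt/dtau) = (-1.875000, -2.000000); Gamma_sss = 0.000000, Gamma_sst = 0.000000, Gamma_stt = 0.000000, Gamma_tss = 0.000000, Gamma_tst = 0.000000, Gamma_ttt = 0.000000; k4 = (-1.875000, -2.000000, 0.000000, 0.000000)
  Y <- Y + (h/6)(k1 + 2k2 + 2k3 + k4): s = 0.6250, t = 0.3500, ds/dtau = -1.8750, dt/dtau = -2.0000
step 2:
  k1: at (s, t) = (0.625000, 0.350000), (ds/dtau, dt/dtau) = (-1.875000, -2.000000); Gamma_sss = 0.000000, Gamma_sst = 0.000000, Gamma_stt = 0.000000, Gamma_tss = 0.000000, Gamma_tst = 0.000000, Gamma_ttt = 0.000000; k1 = (-1.875000, -2.000000, 0.000000, 0.000000)
  k2: at (s, t) = (0.437500, 0.150000), (ds/dtau, dt/dtau) = (-1.875000, -2.000000); Gamma_sss = 0.000000, Gamma_sst = 0.000000, Gamma_stt = 0.000000, Gamma_tss = 0.000000, Gamma_tst = 0.000000, Gamma_ttt = 0.000000; k2 = (-1.875000, -2.000000, 0.000000, 0.000000)
  k3: at (s, t) = (0.437500, 0.150000), (ds/dtau, dt/dtau) = (-1.875000, -2.000000); Gamma_sss = 0.000000, Gamma_sst = 0.000000, Gamma_stt = 0.000000, Gamma_tss = 0.000000, Gamma_tst = 0.000000, Gamma_ttt = 0.000000; k3 = (-1.875000, -2.000000, 0.000000, 0.000000)
  k4: at (s, t) = (0.250000, -0.050000), (ds/dtau, dt/dtau) = (-1.875000, -2.000000); Gamma_sss = 0.000000, Gamma_sst = 0.000000, Gamma_stt = 0.000000, Gamma_tss = 0.000000, Gamma_tst = 0.000000, Gamma_ttt = 0.000000; k4 = (-1.875000, -2.000000, 0.000000, 0.000000)
  Y <- Y + (h/6)(k1 + 2k2 + 2k3 + k4): s = 0.2500, t = -0.0500, ds/dtau = -1.8750, dt/dtau = -2.0000

Answer: s = 0.2500, t = -0.0500, ds/dtau = -1.8750, dt/dtau = -2.0000


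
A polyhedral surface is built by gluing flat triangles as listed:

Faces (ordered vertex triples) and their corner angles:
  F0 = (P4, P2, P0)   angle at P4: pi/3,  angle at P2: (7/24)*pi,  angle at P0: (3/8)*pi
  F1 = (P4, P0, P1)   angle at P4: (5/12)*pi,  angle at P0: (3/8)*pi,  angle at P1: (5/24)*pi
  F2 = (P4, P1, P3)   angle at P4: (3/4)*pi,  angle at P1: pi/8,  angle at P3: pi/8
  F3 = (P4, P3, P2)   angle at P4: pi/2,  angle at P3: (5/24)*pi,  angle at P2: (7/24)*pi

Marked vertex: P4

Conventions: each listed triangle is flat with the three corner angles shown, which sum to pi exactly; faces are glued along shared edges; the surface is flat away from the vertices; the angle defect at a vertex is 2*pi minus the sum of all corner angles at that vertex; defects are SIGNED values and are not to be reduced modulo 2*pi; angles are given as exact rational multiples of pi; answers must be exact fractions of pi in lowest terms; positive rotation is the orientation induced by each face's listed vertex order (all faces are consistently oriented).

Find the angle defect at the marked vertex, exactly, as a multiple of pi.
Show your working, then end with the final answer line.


Sum of corner angles at P4: 2*pi
defect = 2*pi - 2*pi

Answer: defect(P4) = 0


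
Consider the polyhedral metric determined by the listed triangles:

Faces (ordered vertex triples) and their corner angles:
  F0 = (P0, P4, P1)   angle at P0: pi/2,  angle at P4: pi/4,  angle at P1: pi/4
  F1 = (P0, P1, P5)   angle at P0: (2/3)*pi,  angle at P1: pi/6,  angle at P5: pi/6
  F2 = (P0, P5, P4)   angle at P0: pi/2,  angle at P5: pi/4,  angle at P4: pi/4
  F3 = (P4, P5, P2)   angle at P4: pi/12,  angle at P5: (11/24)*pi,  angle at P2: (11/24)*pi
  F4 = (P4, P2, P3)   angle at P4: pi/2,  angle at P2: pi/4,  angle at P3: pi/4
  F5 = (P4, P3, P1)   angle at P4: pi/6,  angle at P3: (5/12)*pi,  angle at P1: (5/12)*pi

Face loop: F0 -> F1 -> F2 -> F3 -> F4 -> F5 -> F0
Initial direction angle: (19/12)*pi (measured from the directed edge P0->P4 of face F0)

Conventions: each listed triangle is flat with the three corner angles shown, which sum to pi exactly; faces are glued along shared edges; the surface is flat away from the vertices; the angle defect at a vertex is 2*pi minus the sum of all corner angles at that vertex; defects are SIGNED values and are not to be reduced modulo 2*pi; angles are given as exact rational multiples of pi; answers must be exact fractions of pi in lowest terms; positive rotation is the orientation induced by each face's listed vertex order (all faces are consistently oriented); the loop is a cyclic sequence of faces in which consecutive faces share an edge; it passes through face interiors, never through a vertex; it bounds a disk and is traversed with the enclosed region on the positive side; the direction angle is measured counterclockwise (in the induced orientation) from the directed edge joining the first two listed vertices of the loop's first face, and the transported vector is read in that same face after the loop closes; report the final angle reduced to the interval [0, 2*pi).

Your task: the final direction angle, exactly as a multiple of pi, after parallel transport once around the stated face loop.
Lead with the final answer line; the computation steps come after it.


Answer: final direction angle = (2/3)*pi

enclosed vertex P0: corner angles sum to (5/3)*pi, defect = 2*pi - (5/3)*pi = pi/3
enclosed vertex P4: corner angles sum to (5/4)*pi, defect = 2*pi - (5/4)*pi = (3/4)*pi
transport around the loop rotates by the sum of enclosed defects; add to the initial angle mod 2*pi
final angle = (19/12)*pi + (13/12)*pi = (2/3)*pi (mod 2*pi)
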